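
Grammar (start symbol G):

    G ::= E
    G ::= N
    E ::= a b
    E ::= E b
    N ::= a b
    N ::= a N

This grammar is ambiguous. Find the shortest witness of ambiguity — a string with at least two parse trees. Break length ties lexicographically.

a b

length 2: a b has 2 parse trees

Two derivations of a b:
  G ⇒ E ⇒ a b
  G ⇒ N ⇒ a b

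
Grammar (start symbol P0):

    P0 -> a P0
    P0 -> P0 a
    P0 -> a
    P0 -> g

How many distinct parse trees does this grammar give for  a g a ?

2

Parse trees for a g a:
  [P0 a [P0 [P0 g] a]]
  [P0 [P0 a [P0 g]] a]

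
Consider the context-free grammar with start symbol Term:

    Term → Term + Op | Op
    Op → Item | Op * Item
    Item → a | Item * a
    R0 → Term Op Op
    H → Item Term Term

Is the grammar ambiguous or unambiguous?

Witness: a * a

Derivation 1: Term ⇒ Op ⇒ Item ⇒ Item * a ⇒ a * a
Derivation 2: Term ⇒ Op ⇒ Op * Item ⇒ Item * Item ⇒ a * Item ⇒ a * a

Two distinct leftmost derivations for the same string.

Ambiguous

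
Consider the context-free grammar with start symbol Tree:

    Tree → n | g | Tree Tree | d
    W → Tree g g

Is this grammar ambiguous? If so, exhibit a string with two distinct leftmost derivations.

Witness: d d d

Derivation 1: Tree ⇒ Tree Tree ⇒ Tree Tree Tree ⇒ d Tree Tree ⇒ d d Tree ⇒ d d d
Derivation 2: Tree ⇒ Tree Tree ⇒ d Tree ⇒ d Tree Tree ⇒ d d Tree ⇒ d d d

Two distinct leftmost derivations for the same string.

Ambiguous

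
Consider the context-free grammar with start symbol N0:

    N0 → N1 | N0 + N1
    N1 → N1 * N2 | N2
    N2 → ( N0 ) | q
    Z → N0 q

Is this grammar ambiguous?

Only N0, N1, N2 are reachable from N0; ignoring the rest: This is a standard precedence ladder (N0 over N1 over N2), with each level left-recursive on its own operator ('+' at N0, '*' at N1). That structure is LR(1), hence unambiguous.

Unambiguous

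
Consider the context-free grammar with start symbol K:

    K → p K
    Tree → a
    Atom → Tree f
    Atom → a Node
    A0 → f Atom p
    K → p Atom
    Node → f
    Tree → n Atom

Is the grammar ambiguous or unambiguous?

Witness: p a f

Derivation 1: K ⇒ p Atom ⇒ p Tree f ⇒ p a f
Derivation 2: K ⇒ p Atom ⇒ p a Node ⇒ p a f

Two distinct leftmost derivations for the same string.

Ambiguous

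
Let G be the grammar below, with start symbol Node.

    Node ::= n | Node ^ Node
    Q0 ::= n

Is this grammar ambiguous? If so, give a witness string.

Witness: n ^ n ^ n

Derivation 1: Node ⇒ Node ^ Node ⇒ n ^ Node ⇒ n ^ Node ^ Node ⇒ n ^ n ^ Node ⇒ n ^ n ^ n
Derivation 2: Node ⇒ Node ^ Node ⇒ Node ^ Node ^ Node ⇒ n ^ Node ^ Node ⇒ n ^ n ^ Node ⇒ n ^ n ^ n

Two distinct leftmost derivations for the same string.

Ambiguous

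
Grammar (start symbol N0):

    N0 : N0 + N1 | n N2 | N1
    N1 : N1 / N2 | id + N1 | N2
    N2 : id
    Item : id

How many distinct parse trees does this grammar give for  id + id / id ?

Parse trees for id + id / id:
  [N0 [N0 [N1 [N2 id]]] + [N1 [N1 [N2 id]] / [N2 id]]]
  [N0 [N1 [N1 id + [N1 [N2 id]]] / [N2 id]]]
  [N0 [N1 id + [N1 [N1 [N2 id]] / [N2 id]]]]

3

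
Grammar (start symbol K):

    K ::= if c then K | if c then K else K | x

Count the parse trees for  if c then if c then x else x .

2

Parse trees for if c then if c then x else x:
  [K if c then [K if c then [K x] else [K x]]]
  [K if c then [K if c then [K x]] else [K x]]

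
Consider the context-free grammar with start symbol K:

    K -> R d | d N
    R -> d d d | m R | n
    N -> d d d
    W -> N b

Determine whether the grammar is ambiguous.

Ambiguous

Witness: d d d d

Derivation 1: K ⇒ R d ⇒ d d d d
Derivation 2: K ⇒ d N ⇒ d d d d

Two distinct leftmost derivations for the same string.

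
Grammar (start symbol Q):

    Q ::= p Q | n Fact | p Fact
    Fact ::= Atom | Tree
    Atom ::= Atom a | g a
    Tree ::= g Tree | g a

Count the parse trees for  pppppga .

2

Parse trees for pppppga:
  [Q p [Q p [Q p [Q p [Q p [Fact [Atom g a]]]]]]]
  [Q p [Q p [Q p [Q p [Q p [Fact [Tree g a]]]]]]]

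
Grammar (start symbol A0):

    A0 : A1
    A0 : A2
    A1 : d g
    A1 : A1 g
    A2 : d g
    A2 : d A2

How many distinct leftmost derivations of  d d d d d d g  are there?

1

Parse trees for d d d d d d g:
  [A0 [A2 d [A2 d [A2 d [A2 d [A2 d [A2 d g]]]]]]]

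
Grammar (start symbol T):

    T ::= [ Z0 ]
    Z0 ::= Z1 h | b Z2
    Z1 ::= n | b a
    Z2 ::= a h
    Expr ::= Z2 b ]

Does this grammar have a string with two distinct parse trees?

Witness: [ b a h ]

Derivation 1: T ⇒ [ Z0 ] ⇒ [ Z1 h ] ⇒ [ b a h ]
Derivation 2: T ⇒ [ Z0 ] ⇒ [ b Z2 ] ⇒ [ b a h ]

Two distinct leftmost derivations for the same string.

Ambiguous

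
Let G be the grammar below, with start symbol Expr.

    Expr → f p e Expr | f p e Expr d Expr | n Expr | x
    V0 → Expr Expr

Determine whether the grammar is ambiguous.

Ambiguous

Witness: f p e f p e x d x

Derivation 1: Expr ⇒ f p e Expr ⇒ f p e f p e Expr d Expr ⇒ f p e f p e x d Expr ⇒ f p e f p e x d x
Derivation 2: Expr ⇒ f p e Expr d Expr ⇒ f p e f p e Expr d Expr ⇒ f p e f p e x d Expr ⇒ f p e f p e x d x

Two distinct leftmost derivations for the same string.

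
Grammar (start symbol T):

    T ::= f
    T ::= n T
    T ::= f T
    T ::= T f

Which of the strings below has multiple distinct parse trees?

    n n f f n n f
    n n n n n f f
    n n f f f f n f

n n n n n f f

n n f f n n f: 1 tree
n n n n n f f: 7 trees
n n f f f f n f: 1 tree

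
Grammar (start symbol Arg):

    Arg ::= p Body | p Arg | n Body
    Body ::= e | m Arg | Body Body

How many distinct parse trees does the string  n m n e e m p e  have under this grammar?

Parse trees for n m n e e m p e:
  [Arg n [Body m [Arg n [Body [Body e] [Body [Body e] [Body m [Arg p [Body e]]]]]]]]
  [Arg n [Body m [Arg n [Body [Body [Body e] [Body e]] [Body m [Arg p [Body e]]]]]]]
  [Arg n [Body [Body m [Arg n [Body e]]] [Body [Body e] [Body m [Arg p [Body e]]]]]]
  [Arg n [Body [Body m [Arg n [Body [Body e] [Body e]]]] [Body m [Arg p [Body e]]]]]
  [Arg n [Body [Body [Body m [Arg n [Body e]]] [Body e]] [Body m [Arg p [Body e]]]]]

5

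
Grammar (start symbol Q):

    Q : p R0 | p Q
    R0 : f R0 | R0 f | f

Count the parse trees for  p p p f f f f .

Parse trees for p p p f f f f:
  [Q p [Q p [Q p [R0 f [R0 f [R0 f [R0 f]]]]]]]
  [Q p [Q p [Q p [R0 f [R0 f [R0 [R0 f] f]]]]]]
  [Q p [Q p [Q p [R0 f [R0 [R0 f [R0 f]] f]]]]]
  [Q p [Q p [Q p [R0 f [R0 [R0 [R0 f] f] f]]]]]
  [Q p [Q p [Q p [R0 [R0 f [R0 f [R0 f]]] f]]]]
  [Q p [Q p [Q p [R0 [R0 f [R0 [R0 f] f]] f]]]]
  [Q p [Q p [Q p [R0 [R0 [R0 f [R0 f]] f] f]]]]
  [Q p [Q p [Q p [R0 [R0 [R0 [R0 f] f] f] f]]]]

8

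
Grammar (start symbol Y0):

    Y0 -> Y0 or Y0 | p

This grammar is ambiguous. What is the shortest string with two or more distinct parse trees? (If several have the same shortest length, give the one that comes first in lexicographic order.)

p or p or p

length 1: no string has ≥2 trees
length 3: no string has ≥2 trees
length 5: p or p or p has 2 parse trees

Two derivations of p or p or p:
  Y0 ⇒ Y0 or Y0 ⇒ Y0 or Y0 or Y0 ⇒ p or Y0 or Y0 ⇒ p or p or Y0 ⇒ p or p or p
  Y0 ⇒ Y0 or Y0 ⇒ p or Y0 ⇒ p or Y0 or Y0 ⇒ p or p or Y0 ⇒ p or p or p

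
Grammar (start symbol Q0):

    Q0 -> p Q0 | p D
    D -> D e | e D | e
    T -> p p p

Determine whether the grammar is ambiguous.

Witness: p e e

Derivation 1: Q0 ⇒ p D ⇒ p D e ⇒ p e e
Derivation 2: Q0 ⇒ p D ⇒ p e D ⇒ p e e

Two distinct leftmost derivations for the same string.

Ambiguous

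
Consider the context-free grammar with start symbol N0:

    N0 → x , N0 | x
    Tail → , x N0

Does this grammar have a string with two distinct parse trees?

Unambiguous

Only N0 is reachable from N0; ignoring the rest: Right-recursive list with a separator: after each atom, whether the separator follows determines the rule. One parse per string.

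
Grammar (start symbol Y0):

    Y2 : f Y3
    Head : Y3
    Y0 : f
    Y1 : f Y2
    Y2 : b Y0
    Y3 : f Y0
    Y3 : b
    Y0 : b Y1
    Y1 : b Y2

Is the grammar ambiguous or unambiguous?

Unambiguous

Only Y0, Y1, Y2, Y3 are reachable from Y0; ignoring the rest: Each reachable nonterminal has at most one production per leading terminal, and all productions are right-linear; the derivation is determined token-by-token.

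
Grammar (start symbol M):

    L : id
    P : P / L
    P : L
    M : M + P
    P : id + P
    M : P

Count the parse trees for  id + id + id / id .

Parse trees for id + id + id / id:
  [M [M [P [L id]]] + [P [P id + [P [L id]]] / [L id]]]
  [M [M [P [L id]]] + [P id + [P [P [L id]] / [L id]]]]
  [M [M [M [P [L id]]] + [P [L id]]] + [P [P [L id]] / [L id]]]
  [M [M [P id + [P [L id]]]] + [P [P [L id]] / [L id]]]
  [M [P [P id + [P id + [P [L id]]]] / [L id]]]
  [M [P id + [P [P id + [P [L id]]] / [L id]]]]
  [M [P id + [P id + [P [P [L id]] / [L id]]]]]

7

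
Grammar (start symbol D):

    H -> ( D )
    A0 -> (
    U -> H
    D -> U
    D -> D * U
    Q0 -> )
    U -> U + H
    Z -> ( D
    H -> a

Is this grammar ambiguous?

(Z, Q0, A0 are unreachable from D, so their rules don't affect L(D).) The grammar is stratified — D handles '*' (left-recursive), U handles '+', H atoms. Each operator has a fixed associativity and precedence level, so every string has one parse.

Unambiguous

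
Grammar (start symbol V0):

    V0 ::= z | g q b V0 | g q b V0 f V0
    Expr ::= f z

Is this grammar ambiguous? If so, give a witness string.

Ambiguous

Witness: g q b g q b z f z

Derivation 1: V0 ⇒ g q b V0 ⇒ g q b g q b V0 f V0 ⇒ g q b g q b z f V0 ⇒ g q b g q b z f z
Derivation 2: V0 ⇒ g q b V0 f V0 ⇒ g q b g q b V0 f V0 ⇒ g q b g q b z f V0 ⇒ g q b g q b z f z

Two distinct leftmost derivations for the same string.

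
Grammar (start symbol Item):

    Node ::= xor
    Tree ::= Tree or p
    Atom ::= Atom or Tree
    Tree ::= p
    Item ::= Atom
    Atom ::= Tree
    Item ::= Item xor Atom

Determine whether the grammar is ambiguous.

Witness: p or p

Derivation 1: Item ⇒ Atom ⇒ Atom or Tree ⇒ Tree or Tree ⇒ p or Tree ⇒ p or p
Derivation 2: Item ⇒ Atom ⇒ Tree ⇒ Tree or p ⇒ p or p

Two distinct leftmost derivations for the same string.

Ambiguous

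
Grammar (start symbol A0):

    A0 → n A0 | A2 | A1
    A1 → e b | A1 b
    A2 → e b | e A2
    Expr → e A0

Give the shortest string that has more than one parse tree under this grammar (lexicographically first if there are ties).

e b

length 2: e b has 2 parse trees

Two derivations of e b:
  A0 ⇒ A2 ⇒ e b
  A0 ⇒ A1 ⇒ e b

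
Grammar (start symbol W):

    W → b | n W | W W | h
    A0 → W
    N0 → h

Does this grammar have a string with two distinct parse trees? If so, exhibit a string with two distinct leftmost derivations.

Ambiguous

Witness: b b b

Derivation 1: W ⇒ W W ⇒ b W ⇒ b W W ⇒ b b W ⇒ b b b
Derivation 2: W ⇒ W W ⇒ W W W ⇒ b W W ⇒ b b W ⇒ b b b

Two distinct leftmost derivations for the same string.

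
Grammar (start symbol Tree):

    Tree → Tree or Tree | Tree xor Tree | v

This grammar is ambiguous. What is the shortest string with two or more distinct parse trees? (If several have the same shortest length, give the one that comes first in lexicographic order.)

v or v or v

length 1: no string has ≥2 trees
length 3: no string has ≥2 trees
length 5: v or v or v has 2 parse trees

Two derivations of v or v or v:
  Tree ⇒ Tree or Tree ⇒ Tree or Tree or Tree ⇒ v or Tree or Tree ⇒ v or v or Tree ⇒ v or v or v
  Tree ⇒ Tree or Tree ⇒ v or Tree ⇒ v or Tree or Tree ⇒ v or v or Tree ⇒ v or v or v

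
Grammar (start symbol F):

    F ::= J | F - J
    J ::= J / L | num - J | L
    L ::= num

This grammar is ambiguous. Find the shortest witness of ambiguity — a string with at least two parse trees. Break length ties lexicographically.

num - num

length 1: no string has ≥2 trees
length 3: num - num has 2 parse trees

Two derivations of num - num:
  F ⇒ J ⇒ num - J ⇒ num - L ⇒ num - num
  F ⇒ F - J ⇒ J - J ⇒ L - J ⇒ num - J ⇒ num - L ⇒ num - num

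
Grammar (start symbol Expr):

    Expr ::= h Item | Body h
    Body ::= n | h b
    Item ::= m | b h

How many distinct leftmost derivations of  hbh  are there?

Parse trees for hbh:
  [Expr h [Item b h]]
  [Expr [Body h b] h]

2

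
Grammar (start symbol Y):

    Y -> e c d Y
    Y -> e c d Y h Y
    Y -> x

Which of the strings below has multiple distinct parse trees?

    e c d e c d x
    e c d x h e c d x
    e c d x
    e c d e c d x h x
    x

e c d e c d x h x

e c d e c d x: 1 tree
e c d x h e c d x: 1 tree
e c d x: 1 tree
e c d e c d x h x: 2 trees
x: 1 tree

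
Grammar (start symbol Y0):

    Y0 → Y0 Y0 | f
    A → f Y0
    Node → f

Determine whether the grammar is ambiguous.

Ambiguous

Witness: f f f

Derivation 1: Y0 ⇒ Y0 Y0 ⇒ Y0 Y0 Y0 ⇒ f Y0 Y0 ⇒ f f Y0 ⇒ f f f
Derivation 2: Y0 ⇒ Y0 Y0 ⇒ f Y0 ⇒ f Y0 Y0 ⇒ f f Y0 ⇒ f f f

Two distinct leftmost derivations for the same string.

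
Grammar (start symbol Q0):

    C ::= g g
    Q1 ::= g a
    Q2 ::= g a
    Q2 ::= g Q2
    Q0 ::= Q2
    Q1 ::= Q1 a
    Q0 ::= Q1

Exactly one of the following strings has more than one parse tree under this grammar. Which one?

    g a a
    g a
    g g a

g a

g a a: 1 tree
g a: 2 trees
g g a: 1 tree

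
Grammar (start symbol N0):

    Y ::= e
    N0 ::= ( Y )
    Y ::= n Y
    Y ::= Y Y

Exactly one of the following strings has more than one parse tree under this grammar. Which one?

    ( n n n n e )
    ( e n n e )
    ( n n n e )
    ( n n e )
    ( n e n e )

( n e n e )

( n n n n e ): 1 tree
( e n n e ): 1 tree
( n n n e ): 1 tree
( n n e ): 1 tree
( n e n e ): 2 trees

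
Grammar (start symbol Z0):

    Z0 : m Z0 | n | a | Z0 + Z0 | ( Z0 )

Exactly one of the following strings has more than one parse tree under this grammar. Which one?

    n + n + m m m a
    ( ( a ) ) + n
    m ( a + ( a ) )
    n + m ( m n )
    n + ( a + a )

n + n + m m m a: 2 trees
( ( a ) ) + n: 1 tree
m ( a + ( a ) ): 1 tree
n + m ( m n ): 1 tree
n + ( a + a ): 1 tree

n + n + m m m a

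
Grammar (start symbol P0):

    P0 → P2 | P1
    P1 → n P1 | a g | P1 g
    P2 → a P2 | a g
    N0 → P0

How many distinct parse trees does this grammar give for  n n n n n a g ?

Parse trees for n n n n n a g:
  [P0 [P1 n [P1 n [P1 n [P1 n [P1 n [P1 a g]]]]]]]

1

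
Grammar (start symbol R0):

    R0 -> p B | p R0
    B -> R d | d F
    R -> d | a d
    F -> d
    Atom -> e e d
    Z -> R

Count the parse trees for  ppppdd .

2

Parse trees for ppppdd:
  [R0 p [R0 p [R0 p [R0 p [B [R d] d]]]]]
  [R0 p [R0 p [R0 p [R0 p [B d [F d]]]]]]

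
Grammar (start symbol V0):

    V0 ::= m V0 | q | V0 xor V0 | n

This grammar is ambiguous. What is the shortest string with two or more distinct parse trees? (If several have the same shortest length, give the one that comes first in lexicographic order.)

length 1: no string has ≥2 trees
length 2: no string has ≥2 trees
length 3: no string has ≥2 trees
length 4: m n xor n has 2 parse trees

Two derivations of m n xor n:
  V0 ⇒ m V0 ⇒ m V0 xor V0 ⇒ m n xor V0 ⇒ m n xor n
  V0 ⇒ V0 xor V0 ⇒ m V0 xor V0 ⇒ m n xor V0 ⇒ m n xor n

m n xor n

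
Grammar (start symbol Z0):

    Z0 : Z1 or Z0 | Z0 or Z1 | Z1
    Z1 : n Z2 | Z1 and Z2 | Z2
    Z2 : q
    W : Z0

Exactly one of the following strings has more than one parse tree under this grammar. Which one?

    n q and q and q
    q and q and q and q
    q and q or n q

n q and q and q: 1 tree
q and q and q and q: 1 tree
q and q or n q: 2 trees

q and q or n q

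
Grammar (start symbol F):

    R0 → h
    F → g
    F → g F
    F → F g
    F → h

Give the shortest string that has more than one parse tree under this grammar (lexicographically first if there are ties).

g g

length 1: no string has ≥2 trees
length 2: g g has 2 parse trees

Two derivations of g g:
  F ⇒ g F ⇒ g g
  F ⇒ F g ⇒ g g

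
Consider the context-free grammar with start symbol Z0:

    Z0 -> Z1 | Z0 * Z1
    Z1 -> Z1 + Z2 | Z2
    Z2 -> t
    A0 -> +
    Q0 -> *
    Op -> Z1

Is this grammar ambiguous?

Only Z0, Z1, Z2 are reachable from Z0; ignoring the rest: Z0 → Z0 * Z1 | Z1  ;  Z1 → Z1 + Z2 | Z2  — a left-associative chain with Z2 at the bottom. Each string factors uniquely by precedence.

Unambiguous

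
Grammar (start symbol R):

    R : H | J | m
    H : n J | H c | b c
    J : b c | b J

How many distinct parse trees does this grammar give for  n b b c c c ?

Parse trees for n b b c c c:
  [R [H [H [H n [J b [J b c]]] c] c]]

1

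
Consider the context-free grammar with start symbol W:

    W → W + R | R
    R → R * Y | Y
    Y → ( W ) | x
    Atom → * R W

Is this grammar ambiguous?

Unambiguous

Only W, R, Y are reachable from W; ignoring the rest: W → W + R | R  ;  R → R * Y | Y  — a left-associative chain with Y at the bottom. Each string factors uniquely by precedence.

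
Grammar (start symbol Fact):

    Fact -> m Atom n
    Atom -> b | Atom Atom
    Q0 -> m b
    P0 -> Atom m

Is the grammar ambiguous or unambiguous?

Ambiguous

Witness: m b b b n

Derivation 1: Fact ⇒ m Atom n ⇒ m Atom Atom n ⇒ m b Atom n ⇒ m b Atom Atom n ⇒ m b b Atom n ⇒ m b b b n
Derivation 2: Fact ⇒ m Atom n ⇒ m Atom Atom n ⇒ m Atom Atom Atom n ⇒ m b Atom Atom n ⇒ m b b Atom n ⇒ m b b b n

Two distinct leftmost derivations for the same string.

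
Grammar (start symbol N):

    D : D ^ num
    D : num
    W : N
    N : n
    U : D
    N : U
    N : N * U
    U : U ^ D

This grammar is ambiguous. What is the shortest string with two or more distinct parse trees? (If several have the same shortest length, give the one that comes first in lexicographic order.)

length 1: no string has ≥2 trees
length 3: num ^ num has 2 parse trees

Two derivations of num ^ num:
  N ⇒ U ⇒ D ⇒ D ^ num ⇒ num ^ num
  N ⇒ U ⇒ U ^ D ⇒ D ^ D ⇒ num ^ D ⇒ num ^ num

num ^ num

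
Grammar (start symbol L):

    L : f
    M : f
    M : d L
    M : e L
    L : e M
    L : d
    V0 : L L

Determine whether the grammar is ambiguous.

Unambiguous

(V0 is unreachable from L, so its rules don't affect L(L).) Each reachable nonterminal has at most one production per leading terminal, and all productions are right-linear; the derivation is determined token-by-token.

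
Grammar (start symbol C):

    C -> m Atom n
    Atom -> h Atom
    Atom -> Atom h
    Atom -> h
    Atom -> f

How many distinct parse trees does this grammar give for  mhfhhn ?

3

Parse trees for mhfhhn:
  [C m [Atom h [Atom [Atom [Atom f] h] h]] n]
  [C m [Atom [Atom h [Atom [Atom f] h]] h] n]
  [C m [Atom [Atom [Atom h [Atom f]] h] h] n]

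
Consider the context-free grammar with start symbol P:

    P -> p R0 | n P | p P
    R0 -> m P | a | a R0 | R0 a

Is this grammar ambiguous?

Ambiguous

Witness: p a a

Derivation 1: P ⇒ p R0 ⇒ p a R0 ⇒ p a a
Derivation 2: P ⇒ p R0 ⇒ p R0 a ⇒ p a a

Two distinct leftmost derivations for the same string.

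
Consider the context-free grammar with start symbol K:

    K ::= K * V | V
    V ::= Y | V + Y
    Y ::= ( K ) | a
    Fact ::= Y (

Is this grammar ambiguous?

Unambiguous

(Fact is unreachable from K, so its rules don't affect L(K).) This is a standard precedence ladder (K over V over Y), with each level left-recursive on its own operator ('*' at K, '+' at V). That structure is LR(1), hence unambiguous.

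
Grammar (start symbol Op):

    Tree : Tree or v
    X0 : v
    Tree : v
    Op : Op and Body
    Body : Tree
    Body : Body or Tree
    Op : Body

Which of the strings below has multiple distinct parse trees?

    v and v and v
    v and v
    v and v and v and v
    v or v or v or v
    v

v or v or v or v

v and v and v: 1 tree
v and v: 1 tree
v and v and v and v: 1 tree
v or v or v or v: 8 trees
v: 1 tree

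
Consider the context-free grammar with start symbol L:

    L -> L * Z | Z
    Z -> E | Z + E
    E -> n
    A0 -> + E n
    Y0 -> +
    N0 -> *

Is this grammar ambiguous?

Unambiguous

(A0, Y0, N0 are unreachable from L, so their rules don't affect L(L).) L → L * Z | Z  ;  Z → Z + E | E  — a left-associative chain with E at the bottom. Each string factors uniquely by precedence.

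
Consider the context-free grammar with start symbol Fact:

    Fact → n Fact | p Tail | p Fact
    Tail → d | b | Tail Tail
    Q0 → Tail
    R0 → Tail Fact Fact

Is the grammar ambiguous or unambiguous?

Witness: p b b b

Derivation 1: Fact ⇒ p Tail ⇒ p Tail Tail ⇒ p b Tail ⇒ p b Tail Tail ⇒ p b b Tail ⇒ p b b b
Derivation 2: Fact ⇒ p Tail ⇒ p Tail Tail ⇒ p Tail Tail Tail ⇒ p b Tail Tail ⇒ p b b Tail ⇒ p b b b

Two distinct leftmost derivations for the same string.

Ambiguous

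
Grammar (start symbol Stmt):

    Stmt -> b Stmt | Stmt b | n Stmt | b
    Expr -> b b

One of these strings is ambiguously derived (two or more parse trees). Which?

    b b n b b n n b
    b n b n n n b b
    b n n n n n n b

b n b n n n b b

b b n b b n n b: 1 tree
b n b n n n b b: 8 trees
b n n n n n n b: 1 tree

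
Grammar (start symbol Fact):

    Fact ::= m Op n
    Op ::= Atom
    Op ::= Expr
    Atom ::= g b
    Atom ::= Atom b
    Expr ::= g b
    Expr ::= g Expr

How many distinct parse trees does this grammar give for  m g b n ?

Parse trees for m g b n:
  [Fact m [Op [Atom g b]] n]
  [Fact m [Op [Expr g b]] n]

2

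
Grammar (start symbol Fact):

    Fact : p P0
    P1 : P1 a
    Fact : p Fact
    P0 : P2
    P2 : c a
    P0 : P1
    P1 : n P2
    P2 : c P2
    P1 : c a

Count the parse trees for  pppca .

2

Parse trees for pppca:
  [Fact p [Fact p [Fact p [P0 [P2 c a]]]]]
  [Fact p [Fact p [Fact p [P0 [P1 c a]]]]]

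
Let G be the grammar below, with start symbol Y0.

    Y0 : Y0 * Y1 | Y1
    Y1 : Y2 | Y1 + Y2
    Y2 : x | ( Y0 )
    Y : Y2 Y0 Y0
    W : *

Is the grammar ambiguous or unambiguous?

(Y, W are unreachable from Y0, so their rules don't affect L(Y0).) The grammar is stratified — Y0 handles '*' (left-recursive), Y1 handles '+', Y2 atoms. Each operator has a fixed associativity and precedence level, so every string has one parse.

Unambiguous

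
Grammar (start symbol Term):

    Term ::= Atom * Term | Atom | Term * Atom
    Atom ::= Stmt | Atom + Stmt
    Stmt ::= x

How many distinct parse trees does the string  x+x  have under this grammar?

1

Parse trees for x+x:
  [Term [Atom [Atom [Stmt x]] + [Stmt x]]]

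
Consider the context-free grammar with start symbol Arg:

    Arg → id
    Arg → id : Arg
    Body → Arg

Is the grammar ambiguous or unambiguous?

Only Arg is reachable from Arg; ignoring the rest: The reachable grammar is A → atom sep A | atom. Each atom is followed by either the separator (recurse) or end-of-string (stop) — no choice point.

Unambiguous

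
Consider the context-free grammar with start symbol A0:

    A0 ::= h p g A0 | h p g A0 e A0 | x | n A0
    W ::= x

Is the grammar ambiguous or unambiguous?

Witness: h p g h p g x e x

Derivation 1: A0 ⇒ h p g A0 ⇒ h p g h p g A0 e A0 ⇒ h p g h p g x e A0 ⇒ h p g h p g x e x
Derivation 2: A0 ⇒ h p g A0 e A0 ⇒ h p g h p g A0 e A0 ⇒ h p g h p g x e A0 ⇒ h p g h p g x e x

Two distinct leftmost derivations for the same string.

Ambiguous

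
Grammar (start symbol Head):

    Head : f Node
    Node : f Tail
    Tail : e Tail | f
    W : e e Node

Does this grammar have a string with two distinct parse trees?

Unambiguous

Only Head, Node, Tail are reachable from Head; ignoring the rest: Restricted to the reachable nonterminals, every rule has the form A → t or A → t B, and no two rules for the same A share a first terminal. The grammar encodes a DFA — one run per string.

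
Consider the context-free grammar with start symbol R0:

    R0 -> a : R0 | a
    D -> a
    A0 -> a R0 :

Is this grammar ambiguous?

Unambiguous

Only R0 is reachable from R0; ignoring the rest: The reachable grammar is A → atom sep A | atom. Each atom is followed by either the separator (recurse) or end-of-string (stop) — no choice point.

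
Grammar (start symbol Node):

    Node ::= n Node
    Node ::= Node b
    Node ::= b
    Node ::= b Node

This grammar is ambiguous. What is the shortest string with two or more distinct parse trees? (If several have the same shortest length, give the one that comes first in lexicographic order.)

length 1: no string has ≥2 trees
length 2: b b has 2 parse trees

Two derivations of b b:
  Node ⇒ Node b ⇒ b b
  Node ⇒ b Node ⇒ b b

b b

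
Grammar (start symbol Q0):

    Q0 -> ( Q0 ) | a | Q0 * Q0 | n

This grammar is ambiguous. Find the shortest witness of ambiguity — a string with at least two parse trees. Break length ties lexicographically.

a * a * a

length 1: no string has ≥2 trees
length 3: no string has ≥2 trees
length 5: a * a * a has 2 parse trees

Two derivations of a * a * a:
  Q0 ⇒ Q0 * Q0 ⇒ a * Q0 ⇒ a * Q0 * Q0 ⇒ a * a * Q0 ⇒ a * a * a
  Q0 ⇒ Q0 * Q0 ⇒ Q0 * Q0 * Q0 ⇒ a * Q0 * Q0 ⇒ a * a * Q0 ⇒ a * a * a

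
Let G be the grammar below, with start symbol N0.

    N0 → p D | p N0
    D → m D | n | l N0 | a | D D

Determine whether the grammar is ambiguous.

Ambiguous

Witness: p a a a

Derivation 1: N0 ⇒ p D ⇒ p D D ⇒ p a D ⇒ p a D D ⇒ p a a D ⇒ p a a a
Derivation 2: N0 ⇒ p D ⇒ p D D ⇒ p D D D ⇒ p a D D ⇒ p a a D ⇒ p a a a

Two distinct leftmost derivations for the same string.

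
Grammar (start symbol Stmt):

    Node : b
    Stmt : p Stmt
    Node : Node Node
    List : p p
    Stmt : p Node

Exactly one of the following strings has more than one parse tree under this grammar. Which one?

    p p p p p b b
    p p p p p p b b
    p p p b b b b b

p p p b b b b b

p p p p p b b: 1 tree
p p p p p p b b: 1 tree
p p p b b b b b: 14 trees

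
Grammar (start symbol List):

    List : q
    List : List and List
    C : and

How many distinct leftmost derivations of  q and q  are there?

1

Parse trees for q and q:
  [List [List q] and [List q]]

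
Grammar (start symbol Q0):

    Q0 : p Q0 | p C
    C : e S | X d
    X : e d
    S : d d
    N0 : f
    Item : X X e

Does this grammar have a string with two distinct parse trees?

Ambiguous

Witness: p e d d

Derivation 1: Q0 ⇒ p C ⇒ p e S ⇒ p e d d
Derivation 2: Q0 ⇒ p C ⇒ p X d ⇒ p e d d

Two distinct leftmost derivations for the same string.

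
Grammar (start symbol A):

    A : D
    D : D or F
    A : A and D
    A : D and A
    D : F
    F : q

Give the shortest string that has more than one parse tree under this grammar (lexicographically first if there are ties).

q and q

length 1: no string has ≥2 trees
length 3: q and q has 2 parse trees

Two derivations of q and q:
  A ⇒ A and D ⇒ D and D ⇒ F and D ⇒ q and D ⇒ q and F ⇒ q and q
  A ⇒ D and A ⇒ F and A ⇒ q and A ⇒ q and D ⇒ q and F ⇒ q and q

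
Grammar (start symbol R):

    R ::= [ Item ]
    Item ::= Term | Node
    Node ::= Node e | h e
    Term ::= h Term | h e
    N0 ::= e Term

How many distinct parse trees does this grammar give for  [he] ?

2

Parse trees for [he]:
  [R [ [Item [Term h e]] ]]
  [R [ [Item [Node h e]] ]]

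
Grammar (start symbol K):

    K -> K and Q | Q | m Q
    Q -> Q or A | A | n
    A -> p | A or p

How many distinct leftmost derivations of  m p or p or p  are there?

4

Parse trees for m p or p or p:
  [K m [Q [Q [A p]] or [A [A p] or p]]]
  [K m [Q [Q [Q [A p]] or [A p]] or [A p]]]
  [K m [Q [Q [A [A p] or p]] or [A p]]]
  [K m [Q [A [A [A p] or p] or p]]]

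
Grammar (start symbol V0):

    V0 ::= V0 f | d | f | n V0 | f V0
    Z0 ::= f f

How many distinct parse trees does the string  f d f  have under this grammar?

2

Parse trees for f d f:
  [V0 [V0 f [V0 d]] f]
  [V0 f [V0 [V0 d] f]]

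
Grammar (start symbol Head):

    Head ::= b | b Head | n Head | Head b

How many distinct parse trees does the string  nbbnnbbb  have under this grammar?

Parse trees for nbbnnbbb (showing first 6 of 29):
  [Head n [Head b [Head b [Head n [Head n [Head b [Head b [Head b]]]]]]]]
  [Head n [Head b [Head b [Head n [Head n [Head b [Head [Head b] b]]]]]]]
  [Head n [Head b [Head b [Head n [Head n [Head [Head b [Head b]] b]]]]]]
  [Head n [Head b [Head b [Head n [Head n [Head [Head [Head b] b] b]]]]]]
  [Head n [Head b [Head b [Head n [Head [Head n [Head b [Head b]]] b]]]]]
  [Head n [Head b [Head b [Head n [Head [Head n [Head [Head b] b]] b]]]]]

29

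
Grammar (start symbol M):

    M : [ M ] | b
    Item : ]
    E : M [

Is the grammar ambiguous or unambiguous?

Unambiguous

Only M is reachable from M; ignoring the rest: L(M) is { openⁿ atom closeⁿ : n ≥ 0 }. The bracket depth fixes n, and the derivation is forced at every step.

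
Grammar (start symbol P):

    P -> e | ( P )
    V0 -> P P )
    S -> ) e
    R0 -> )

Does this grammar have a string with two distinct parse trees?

Unambiguous

Only P is reachable from P; ignoring the rest: Each string is a nest of matched brackets around a single atom. An opening bracket forces the recursive rule; an atom forces the base rule.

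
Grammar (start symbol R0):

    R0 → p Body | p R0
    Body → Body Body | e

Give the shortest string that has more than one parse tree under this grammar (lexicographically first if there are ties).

p e e e

length 2: no string has ≥2 trees
length 3: no string has ≥2 trees
length 4: p e e e has 2 parse trees

Two derivations of p e e e:
  R0 ⇒ p Body ⇒ p Body Body ⇒ p Body Body Body ⇒ p e Body Body ⇒ p e e Body ⇒ p e e e
  R0 ⇒ p Body ⇒ p Body Body ⇒ p e Body ⇒ p e Body Body ⇒ p e e Body ⇒ p e e e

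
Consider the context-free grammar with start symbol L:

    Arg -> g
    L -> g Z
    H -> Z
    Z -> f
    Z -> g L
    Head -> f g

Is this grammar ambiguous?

Only L, Z are reachable from L; ignoring the rest: The reachable rules are right-linear with at most one rule per (nonterminal, next-terminal) pair. Each input token forces the next rule, so parsing is deterministic.

Unambiguous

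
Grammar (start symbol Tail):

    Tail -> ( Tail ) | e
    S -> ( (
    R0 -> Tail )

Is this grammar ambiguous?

Unambiguous

Only Tail is reachable from Tail; ignoring the rest: Each string is a nest of matched brackets around a single atom. An opening bracket forces the recursive rule; an atom forces the base rule.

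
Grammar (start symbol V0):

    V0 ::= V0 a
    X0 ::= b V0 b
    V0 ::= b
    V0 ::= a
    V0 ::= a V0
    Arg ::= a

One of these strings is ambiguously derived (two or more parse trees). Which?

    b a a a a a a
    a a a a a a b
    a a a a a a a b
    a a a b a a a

a a a b a a a

b a a a a a a: 1 tree
a a a a a a b: 1 tree
a a a a a a a b: 1 tree
a a a b a a a: 20 trees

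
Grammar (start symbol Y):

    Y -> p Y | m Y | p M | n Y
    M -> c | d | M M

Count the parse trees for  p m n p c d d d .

Parse trees for p m n p c d d d:
  [Y p [Y m [Y n [Y p [M [M c] [M [M d] [M [M d] [M d]]]]]]]]
  [Y p [Y m [Y n [Y p [M [M c] [M [M [M d] [M d]] [M d]]]]]]]
  [Y p [Y m [Y n [Y p [M [M [M c] [M d]] [M [M d] [M d]]]]]]]
  [Y p [Y m [Y n [Y p [M [M [M c] [M [M d] [M d]]] [M d]]]]]]
  [Y p [Y m [Y n [Y p [M [M [M [M c] [M d]] [M d]] [M d]]]]]]

5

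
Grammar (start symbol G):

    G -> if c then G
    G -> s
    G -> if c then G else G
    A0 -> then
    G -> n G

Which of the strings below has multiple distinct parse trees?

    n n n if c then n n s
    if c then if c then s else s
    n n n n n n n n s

n n n if c then n n s: 1 tree
if c then if c then s else s: 2 trees
n n n n n n n n s: 1 tree

if c then if c then s else s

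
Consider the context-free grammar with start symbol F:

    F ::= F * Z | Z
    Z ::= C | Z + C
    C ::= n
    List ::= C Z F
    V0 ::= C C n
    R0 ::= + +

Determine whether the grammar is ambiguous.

Unambiguous

Only F, Z, C are reachable from F; ignoring the rest: F → F * Z | Z  ;  Z → Z + C | C  — a left-associative chain with C at the bottom. Each string factors uniquely by precedence.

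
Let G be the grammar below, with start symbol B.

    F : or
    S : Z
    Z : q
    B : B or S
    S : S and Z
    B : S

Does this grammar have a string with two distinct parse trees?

(F is unreachable from B, so its rules don't affect L(B).) B → B or S | S  ;  S → S and Z | Z  — a left-associative chain with Z at the bottom. Each string factors uniquely by precedence.

Unambiguous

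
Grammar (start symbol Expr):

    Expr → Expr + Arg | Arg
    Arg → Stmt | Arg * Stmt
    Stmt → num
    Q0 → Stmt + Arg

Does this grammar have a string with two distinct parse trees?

(Q0 is unreachable from Expr, so its rules don't affect L(Expr).) This is a standard precedence ladder (Expr over Arg over Stmt), with each level left-recursive on its own operator ('+' at Expr, '*' at Arg). That structure is LR(1), hence unambiguous.

Unambiguous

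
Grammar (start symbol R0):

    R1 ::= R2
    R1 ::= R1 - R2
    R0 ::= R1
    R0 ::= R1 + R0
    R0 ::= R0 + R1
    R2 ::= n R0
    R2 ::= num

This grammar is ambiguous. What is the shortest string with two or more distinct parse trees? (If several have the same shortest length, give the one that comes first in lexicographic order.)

length 1: no string has ≥2 trees
length 2: no string has ≥2 trees
length 3: num + num has 2 parse trees

Two derivations of num + num:
  R0 ⇒ R1 + R0 ⇒ R2 + R0 ⇒ num + R0 ⇒ num + R1 ⇒ num + R2 ⇒ num + num
  R0 ⇒ R0 + R1 ⇒ R1 + R1 ⇒ R2 + R1 ⇒ num + R1 ⇒ num + R2 ⇒ num + num

num + num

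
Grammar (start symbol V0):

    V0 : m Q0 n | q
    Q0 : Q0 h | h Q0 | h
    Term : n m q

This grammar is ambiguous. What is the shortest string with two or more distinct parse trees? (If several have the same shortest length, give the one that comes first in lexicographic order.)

length 1: no string has ≥2 trees
length 3: no string has ≥2 trees
length 4: m h h n has 2 parse trees

Two derivations of m h h n:
  V0 ⇒ m Q0 n ⇒ m Q0 h n ⇒ m h h n
  V0 ⇒ m Q0 n ⇒ m h Q0 n ⇒ m h h n

m h h n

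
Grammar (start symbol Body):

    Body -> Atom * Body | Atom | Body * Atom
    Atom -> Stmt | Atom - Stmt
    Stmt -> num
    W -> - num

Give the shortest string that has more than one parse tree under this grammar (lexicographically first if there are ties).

num * num

length 1: no string has ≥2 trees
length 3: num * num has 2 parse trees

Two derivations of num * num:
  Body ⇒ Atom * Body ⇒ Stmt * Body ⇒ num * Body ⇒ num * Atom ⇒ num * Stmt ⇒ num * num
  Body ⇒ Body * Atom ⇒ Atom * Atom ⇒ Stmt * Atom ⇒ num * Atom ⇒ num * Stmt ⇒ num * num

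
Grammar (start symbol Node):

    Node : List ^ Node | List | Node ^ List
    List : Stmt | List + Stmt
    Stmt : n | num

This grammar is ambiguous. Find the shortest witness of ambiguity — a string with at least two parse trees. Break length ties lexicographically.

length 1: no string has ≥2 trees
length 3: n ^ n has 2 parse trees

Two derivations of n ^ n:
  Node ⇒ List ^ Node ⇒ Stmt ^ Node ⇒ n ^ Node ⇒ n ^ List ⇒ n ^ Stmt ⇒ n ^ n
  Node ⇒ Node ^ List ⇒ List ^ List ⇒ Stmt ^ List ⇒ n ^ List ⇒ n ^ Stmt ⇒ n ^ n

n ^ n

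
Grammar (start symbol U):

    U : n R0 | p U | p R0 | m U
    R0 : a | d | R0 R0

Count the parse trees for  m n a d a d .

Parse trees for m n a d a d:
  [U m [U n [R0 [R0 a] [R0 [R0 d] [R0 [R0 a] [R0 d]]]]]]
  [U m [U n [R0 [R0 a] [R0 [R0 [R0 d] [R0 a]] [R0 d]]]]]
  [U m [U n [R0 [R0 [R0 a] [R0 d]] [R0 [R0 a] [R0 d]]]]]
  [U m [U n [R0 [R0 [R0 a] [R0 [R0 d] [R0 a]]] [R0 d]]]]
  [U m [U n [R0 [R0 [R0 [R0 a] [R0 d]] [R0 a]] [R0 d]]]]

5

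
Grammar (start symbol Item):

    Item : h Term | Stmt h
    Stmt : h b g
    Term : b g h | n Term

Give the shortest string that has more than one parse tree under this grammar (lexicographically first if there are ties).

h b g h

length 4: h b g h has 2 parse trees

Two derivations of h b g h:
  Item ⇒ h Term ⇒ h b g h
  Item ⇒ Stmt h ⇒ h b g h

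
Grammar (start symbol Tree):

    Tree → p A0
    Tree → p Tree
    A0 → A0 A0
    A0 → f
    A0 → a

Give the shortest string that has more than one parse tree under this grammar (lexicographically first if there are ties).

p a a a

length 2: no string has ≥2 trees
length 3: no string has ≥2 trees
length 4: p a a a has 2 parse trees

Two derivations of p a a a:
  Tree ⇒ p A0 ⇒ p A0 A0 ⇒ p A0 A0 A0 ⇒ p a A0 A0 ⇒ p a a A0 ⇒ p a a a
  Tree ⇒ p A0 ⇒ p A0 A0 ⇒ p a A0 ⇒ p a A0 A0 ⇒ p a a A0 ⇒ p a a a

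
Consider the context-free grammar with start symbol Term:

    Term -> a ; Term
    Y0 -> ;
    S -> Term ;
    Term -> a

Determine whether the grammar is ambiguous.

Unambiguous

(S, Y0 are unreachable from Term, so their rules don't affect L(Term).) The reachable grammar is A → atom sep A | atom. Each atom is followed by either the separator (recurse) or end-of-string (stop) — no choice point.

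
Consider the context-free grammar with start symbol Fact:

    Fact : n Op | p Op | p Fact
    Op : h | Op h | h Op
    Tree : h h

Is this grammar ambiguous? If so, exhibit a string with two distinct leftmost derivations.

Witness: n h h

Derivation 1: Fact ⇒ n Op ⇒ n Op h ⇒ n h h
Derivation 2: Fact ⇒ n Op ⇒ n h Op ⇒ n h h

Two distinct leftmost derivations for the same string.

Ambiguous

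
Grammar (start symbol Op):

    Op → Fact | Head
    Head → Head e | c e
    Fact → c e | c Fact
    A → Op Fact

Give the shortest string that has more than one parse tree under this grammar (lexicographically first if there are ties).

c e

length 2: c e has 2 parse trees

Two derivations of c e:
  Op ⇒ Fact ⇒ c e
  Op ⇒ Head ⇒ c e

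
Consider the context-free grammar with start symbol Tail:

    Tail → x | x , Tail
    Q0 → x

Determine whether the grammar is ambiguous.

Unambiguous

(Q0 is unreachable from Tail, so its rules don't affect L(Tail).) The reachable grammar is A → atom sep A | atom. Each atom is followed by either the separator (recurse) or end-of-string (stop) — no choice point.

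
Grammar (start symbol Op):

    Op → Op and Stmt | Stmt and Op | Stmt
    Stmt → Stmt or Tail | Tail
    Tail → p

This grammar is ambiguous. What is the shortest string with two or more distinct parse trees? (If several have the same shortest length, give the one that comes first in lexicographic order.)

length 1: no string has ≥2 trees
length 3: p and p has 2 parse trees

Two derivations of p and p:
  Op ⇒ Op and Stmt ⇒ Stmt and Stmt ⇒ Tail and Stmt ⇒ p and Stmt ⇒ p and Tail ⇒ p and p
  Op ⇒ Stmt and Op ⇒ Tail and Op ⇒ p and Op ⇒ p and Stmt ⇒ p and Tail ⇒ p and p

p and p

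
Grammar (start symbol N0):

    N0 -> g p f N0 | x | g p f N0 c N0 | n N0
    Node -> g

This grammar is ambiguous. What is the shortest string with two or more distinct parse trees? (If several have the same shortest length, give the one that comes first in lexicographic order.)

g p f g p f x c x

length 1: no string has ≥2 trees
length 2: no string has ≥2 trees
length 3: no string has ≥2 trees
length 4: no string has ≥2 trees
length 5: no string has ≥2 trees
length 6: no string has ≥2 trees
length 7: no string has ≥2 trees
length 8: no string has ≥2 trees
length 9: g p f g p f x c x has 2 parse trees

Two derivations of g p f g p f x c x:
  N0 ⇒ g p f N0 ⇒ g p f g p f N0 c N0 ⇒ g p f g p f x c N0 ⇒ g p f g p f x c x
  N0 ⇒ g p f N0 c N0 ⇒ g p f g p f N0 c N0 ⇒ g p f g p f x c N0 ⇒ g p f g p f x c x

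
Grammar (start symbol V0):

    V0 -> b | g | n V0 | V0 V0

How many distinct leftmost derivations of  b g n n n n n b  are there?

2

Parse trees for b g n n n n n b:
  [V0 [V0 b] [V0 [V0 g] [V0 n [V0 n [V0 n [V0 n [V0 n [V0 b]]]]]]]]
  [V0 [V0 [V0 b] [V0 g]] [V0 n [V0 n [V0 n [V0 n [V0 n [V0 b]]]]]]]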